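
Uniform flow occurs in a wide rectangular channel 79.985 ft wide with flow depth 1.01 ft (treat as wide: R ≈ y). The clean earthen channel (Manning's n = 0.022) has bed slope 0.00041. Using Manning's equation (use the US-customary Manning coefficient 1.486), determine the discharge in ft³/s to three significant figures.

111 ft³/s

A = b·y = 79.985 × 1.01 = 80.78 ft²
Wide channel: R ≈ y = 1.01 ft
Q = (1.486/n)·A·R^(2/3)·S^(1/2) = (1.486/0.022) × 80.78 × 1.010^(2/3) × 0.00041^(1/2) = 111.2 ft³/s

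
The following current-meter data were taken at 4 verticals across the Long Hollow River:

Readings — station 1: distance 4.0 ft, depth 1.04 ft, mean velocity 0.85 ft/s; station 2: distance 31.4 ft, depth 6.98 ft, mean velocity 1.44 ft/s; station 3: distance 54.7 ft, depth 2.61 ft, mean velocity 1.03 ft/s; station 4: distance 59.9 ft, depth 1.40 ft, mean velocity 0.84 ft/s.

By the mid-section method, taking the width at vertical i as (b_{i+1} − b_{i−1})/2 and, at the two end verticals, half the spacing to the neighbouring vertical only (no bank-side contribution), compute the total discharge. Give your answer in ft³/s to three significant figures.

308 ft³/s

w_1 = (31.4 − 4.0)/2 = 13.7 ft; q_1 = 0.85 × 1.04 × 13.7 = 12.11 ft³/s
w_2 = (54.7 − 4.0)/2 = 25.35 ft; q_2 = 1.44 × 6.98 × 25.35 = 254.8 ft³/s
w_3 = (59.9 − 31.4)/2 = 14.25 ft; q_3 = 1.03 × 2.61 × 14.25 = 38.31 ft³/s
w_4 = (59.9 − 54.7)/2 = 2.6 ft; q_4 = 0.84 × 1.40 × 2.6 = 3.058 ft³/s
Q = Σ qᵢ = 308.3 ft³/s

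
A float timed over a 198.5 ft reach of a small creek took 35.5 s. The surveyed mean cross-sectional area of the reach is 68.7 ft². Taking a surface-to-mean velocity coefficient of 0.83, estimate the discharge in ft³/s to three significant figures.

319 ft³/s

v_surface = L / t̄ = 198.5 / 35.5 = 5.592 ft/s
v_mean = 0.83 × 5.592 = 4.641 ft/s
Q = A × v_mean = 68.7 × 4.641 = 318.8 ft³/s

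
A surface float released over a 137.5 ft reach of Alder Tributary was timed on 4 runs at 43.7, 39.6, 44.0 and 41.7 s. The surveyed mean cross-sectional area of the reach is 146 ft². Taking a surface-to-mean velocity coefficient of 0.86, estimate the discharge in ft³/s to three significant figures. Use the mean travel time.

409 ft³/s

t̄ = (43.7 + 39.6 + 44.0 + 41.7) / 4 = 42.25 s
v_surface = L / t̄ = 137.5 / 42.25 = 3.254 ft/s
v_mean = 0.86 × 3.254 = 2.799 ft/s
Q = A × v_mean = 146 × 2.799 = 408.6 ft³/s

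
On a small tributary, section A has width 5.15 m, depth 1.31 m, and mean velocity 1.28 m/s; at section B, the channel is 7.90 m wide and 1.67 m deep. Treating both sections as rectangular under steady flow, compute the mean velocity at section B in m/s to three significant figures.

Q = A₁V₁ = (5.15×1.31) × 1.28 = 8.636 m³/s
A₂ = 7.90 × 1.67 = 13.19 m²
V₂ = Q/A₂ = 8.636/13.19 = 0.6546 m/s

0.655 m/s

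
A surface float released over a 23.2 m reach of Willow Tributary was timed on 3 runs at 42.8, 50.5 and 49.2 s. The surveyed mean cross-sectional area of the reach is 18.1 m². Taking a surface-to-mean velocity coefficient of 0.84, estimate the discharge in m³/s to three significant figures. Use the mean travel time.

t̄ = (42.8 + 50.5 + 49.2) / 3 = 47.5 s
v_surface = L / t̄ = 23.2 / 47.5 = 0.4884 m/s
v_mean = 0.84 × 0.4884 = 0.4103 m/s
Q = A × v_mean = 18.1 × 0.4103 = 7.426 m³/s

7.43 m³/s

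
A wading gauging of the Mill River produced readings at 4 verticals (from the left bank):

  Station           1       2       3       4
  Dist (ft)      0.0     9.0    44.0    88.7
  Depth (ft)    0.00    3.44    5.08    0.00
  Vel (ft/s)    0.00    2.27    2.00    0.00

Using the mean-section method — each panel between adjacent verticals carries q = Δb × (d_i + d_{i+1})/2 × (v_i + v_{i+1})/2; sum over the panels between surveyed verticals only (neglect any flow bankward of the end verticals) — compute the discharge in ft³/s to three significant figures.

Panel 1-2: Δb = 9 ft, d̄ = (0.00+3.44)/2 = 1.72, v̄ = (0.00+2.27)/2 = 1.135 → q = 9×1.72×1.135 = 17.57 ft³/s
Panel 2-3: Δb = 35 ft, d̄ = (3.44+5.08)/2 = 4.26, v̄ = (2.27+2.00)/2 = 2.135 → q = 35×4.26×2.135 = 318.3 ft³/s
Panel 3-4: Δb = 44.7 ft, d̄ = (5.08+0.00)/2 = 2.54, v̄ = (2.00+0.00)/2 = 1 → q = 44.7×2.54×1 = 113.5 ft³/s
Q = Σ q = 449.4 ft³/s

449 ft³/s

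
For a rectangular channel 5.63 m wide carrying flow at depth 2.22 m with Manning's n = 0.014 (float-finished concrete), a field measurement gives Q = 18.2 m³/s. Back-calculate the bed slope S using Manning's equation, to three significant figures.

A = b·y = 5.63 × 2.22 = 12.50 m²
P = b + 2y = 5.63 + 2×2.22 = 10.07 m
R = A/P = 12.50/10.07 = 1.241 m
S = (Q·n / (1·A·R^(2/3)))² = (18.2×0.014 / (1×12.50×1.155))² = 0.0003116

0.000312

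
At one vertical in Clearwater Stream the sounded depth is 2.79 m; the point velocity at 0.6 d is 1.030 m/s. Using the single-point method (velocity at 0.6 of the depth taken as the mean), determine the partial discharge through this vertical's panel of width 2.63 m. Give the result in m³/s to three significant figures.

7.56 m³/s

v̄ = v₀.₆ = 1.030 m/s
q = v̄ × d × w = 1.030 × 2.79 × 2.63 = 7.558 m³/s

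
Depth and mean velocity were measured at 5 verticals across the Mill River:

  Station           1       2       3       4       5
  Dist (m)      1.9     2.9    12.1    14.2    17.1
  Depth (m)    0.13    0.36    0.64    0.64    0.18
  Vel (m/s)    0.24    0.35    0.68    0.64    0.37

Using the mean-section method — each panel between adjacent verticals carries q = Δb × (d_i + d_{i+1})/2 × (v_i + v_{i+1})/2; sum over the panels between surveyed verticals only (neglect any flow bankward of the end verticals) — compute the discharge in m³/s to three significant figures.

Panel 1-2: Δb = 1 m, d̄ = (0.13+0.36)/2 = 0.245, v̄ = (0.24+0.35)/2 = 0.295 → q = 1×0.245×0.295 = 0.07228 m³/s
Panel 2-3: Δb = 9.2 m, d̄ = (0.36+0.64)/2 = 0.5, v̄ = (0.35+0.68)/2 = 0.515 → q = 9.2×0.5×0.515 = 2.369 m³/s
Panel 3-4: Δb = 2.1 m, d̄ = (0.64+0.64)/2 = 0.64, v̄ = (0.68+0.64)/2 = 0.66 → q = 2.1×0.64×0.66 = 0.8870 m³/s
Panel 4-5: Δb = 2.9 m, d̄ = (0.64+0.18)/2 = 0.41, v̄ = (0.64+0.37)/2 = 0.505 → q = 2.9×0.41×0.505 = 0.6004 m³/s
Q = Σ q = 3.929 m³/s

3.93 m³/s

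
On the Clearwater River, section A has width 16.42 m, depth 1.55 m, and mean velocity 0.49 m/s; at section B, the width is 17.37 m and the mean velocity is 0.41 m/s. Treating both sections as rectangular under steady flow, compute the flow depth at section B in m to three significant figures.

1.75 m

Q = A₁V₁ = (16.42×1.55) × 0.49 = 12.47 m³/s
d₂ = Q/(b₂ V₂) = 12.47/(17.37×0.41) = 1.751 m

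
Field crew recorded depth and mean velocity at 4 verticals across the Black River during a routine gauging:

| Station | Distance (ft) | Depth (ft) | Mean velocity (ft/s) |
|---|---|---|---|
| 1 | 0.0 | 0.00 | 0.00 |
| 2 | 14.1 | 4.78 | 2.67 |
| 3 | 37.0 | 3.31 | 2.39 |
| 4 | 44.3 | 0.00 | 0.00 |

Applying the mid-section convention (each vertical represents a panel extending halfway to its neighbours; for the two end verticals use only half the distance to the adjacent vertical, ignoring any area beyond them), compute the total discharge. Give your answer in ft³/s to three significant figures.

356 ft³/s

w_2 = (37.0 − 0.0)/2 = 18.5 ft; q_2 = 2.67 × 4.78 × 18.5 = 236.1 ft³/s
w_3 = (44.3 − 14.1)/2 = 15.1 ft; q_3 = 2.39 × 3.31 × 15.1 = 119.5 ft³/s
Stations 1, 4 contribute zero (depth or velocity is 0).
Q = Σ qᵢ = 355.6 ft³/s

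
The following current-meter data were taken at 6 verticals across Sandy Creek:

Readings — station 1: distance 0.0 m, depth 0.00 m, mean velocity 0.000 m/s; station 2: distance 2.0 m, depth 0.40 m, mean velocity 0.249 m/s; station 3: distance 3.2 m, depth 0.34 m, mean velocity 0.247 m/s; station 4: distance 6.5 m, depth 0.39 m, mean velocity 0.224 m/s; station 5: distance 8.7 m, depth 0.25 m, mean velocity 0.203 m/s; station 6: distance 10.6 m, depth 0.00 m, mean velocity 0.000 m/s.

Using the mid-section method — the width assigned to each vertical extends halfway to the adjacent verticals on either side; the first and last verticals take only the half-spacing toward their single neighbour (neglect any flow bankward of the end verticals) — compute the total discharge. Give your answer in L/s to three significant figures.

693 L/s

w_2 = (3.2 − 0.0)/2 = 1.6 m; q_2 = 0.249 × 0.40 × 1.6 = 0.1594 m³/s
w_3 = (6.5 − 2.0)/2 = 2.25 m; q_3 = 0.247 × 0.34 × 2.25 = 0.1890 m³/s
w_4 = (8.7 − 3.2)/2 = 2.75 m; q_4 = 0.224 × 0.39 × 2.75 = 0.2402 m³/s
w_5 = (10.6 − 6.5)/2 = 2.05 m; q_5 = 0.203 × 0.25 × 2.05 = 0.1040 m³/s
Stations 1, 6 contribute zero (depth or velocity is 0).
Q = Σ qᵢ = 0.6926 m³/s
= 0.6926 × 1000 = 692.6 L/s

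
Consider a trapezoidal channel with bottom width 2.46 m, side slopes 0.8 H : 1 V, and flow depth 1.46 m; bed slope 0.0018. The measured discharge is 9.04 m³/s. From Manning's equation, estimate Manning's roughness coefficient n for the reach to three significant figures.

0.0224

A = (b + z·y)·y = (2.46 + 0.8×1.46)×1.46 = 5.297 m²
P = b + 2y√(1+z²) = 2.46 + 2×1.46×√(1+0.8²) = 6.199 m
R = A/P = 5.297/6.199 = 0.8544 m
n = (1/Q)·A·R^(2/3)·S^(1/2) = (1/9.04) × 5.297 × 0.9004 × 0.04243 = 0.02238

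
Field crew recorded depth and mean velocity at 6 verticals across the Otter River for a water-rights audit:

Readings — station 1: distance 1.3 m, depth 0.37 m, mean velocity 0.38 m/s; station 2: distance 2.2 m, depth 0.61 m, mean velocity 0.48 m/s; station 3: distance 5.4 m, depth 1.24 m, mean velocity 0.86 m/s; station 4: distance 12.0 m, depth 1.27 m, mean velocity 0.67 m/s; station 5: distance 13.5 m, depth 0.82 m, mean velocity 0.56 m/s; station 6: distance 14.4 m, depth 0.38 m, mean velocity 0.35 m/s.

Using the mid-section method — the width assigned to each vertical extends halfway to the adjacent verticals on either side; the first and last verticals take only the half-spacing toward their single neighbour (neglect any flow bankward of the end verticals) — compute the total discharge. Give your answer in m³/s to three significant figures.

9.95 m³/s

w_1 = (2.2 − 1.3)/2 = 0.45 m; q_1 = 0.38 × 0.37 × 0.45 = 0.06327 m³/s
w_2 = (5.4 − 1.3)/2 = 2.05 m; q_2 = 0.48 × 0.61 × 2.05 = 0.6002 m³/s
w_3 = (12.0 − 2.2)/2 = 4.9 m; q_3 = 0.86 × 1.24 × 4.9 = 5.225 m³/s
w_4 = (13.5 − 5.4)/2 = 4.05 m; q_4 = 0.67 × 1.27 × 4.05 = 3.446 m³/s
w_5 = (14.4 − 12.0)/2 = 1.2 m; q_5 = 0.56 × 0.82 × 1.2 = 0.5510 m³/s
w_6 = (14.4 − 13.5)/2 = 0.45 m; q_6 = 0.35 × 0.38 × 0.45 = 0.05985 m³/s
Q = Σ qᵢ = 9.946 m³/s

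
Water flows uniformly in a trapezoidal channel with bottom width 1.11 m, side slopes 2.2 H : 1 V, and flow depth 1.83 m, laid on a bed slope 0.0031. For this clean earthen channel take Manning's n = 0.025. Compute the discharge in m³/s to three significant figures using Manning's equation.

A = (b + z·y)·y = (1.11 + 2.2×1.83)×1.83 = 9.399 m²
P = b + 2y√(1+z²) = 1.11 + 2×1.83×√(1+2.2²) = 9.955 m
R = A/P = 9.399/9.955 = 0.9442 m
Q = (1/n)·A·R^(2/3)·S^(1/2) = (1/0.025) × 9.399 × 0.9442^(2/3) × 0.0031^(1/2) = 20.15 m³/s

20.1 m³/s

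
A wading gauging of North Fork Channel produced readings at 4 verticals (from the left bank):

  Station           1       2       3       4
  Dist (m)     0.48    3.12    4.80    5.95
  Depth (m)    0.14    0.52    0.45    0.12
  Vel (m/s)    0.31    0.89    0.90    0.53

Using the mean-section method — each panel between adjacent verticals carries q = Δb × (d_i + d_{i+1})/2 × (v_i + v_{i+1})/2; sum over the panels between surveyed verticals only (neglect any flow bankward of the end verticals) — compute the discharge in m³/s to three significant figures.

1.49 m³/s

Panel 1-2: Δb = 2.64 m, d̄ = (0.14+0.52)/2 = 0.33, v̄ = (0.31+0.89)/2 = 0.6 → q = 2.64×0.33×0.6 = 0.5227 m³/s
Panel 2-3: Δb = 1.68 m, d̄ = (0.52+0.45)/2 = 0.485, v̄ = (0.89+0.90)/2 = 0.895 → q = 1.68×0.485×0.895 = 0.7292 m³/s
Panel 3-4: Δb = 1.15 m, d̄ = (0.45+0.12)/2 = 0.285, v̄ = (0.90+0.53)/2 = 0.715 → q = 1.15×0.285×0.715 = 0.2343 m³/s
Q = Σ q = 1.486 m³/s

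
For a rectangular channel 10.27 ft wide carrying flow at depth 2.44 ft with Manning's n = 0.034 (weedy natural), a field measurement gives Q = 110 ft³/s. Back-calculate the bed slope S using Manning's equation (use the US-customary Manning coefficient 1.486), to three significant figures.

0.00516

A = b·y = 10.27 × 2.44 = 25.06 ft²
P = b + 2y = 10.27 + 2×2.44 = 15.15 ft
R = A/P = 25.06/15.15 = 1.654 ft
S = (Q·n / (1.486·A·R^(2/3)))² = (110×0.034 / (1.486×25.06×1.399))² = 0.005157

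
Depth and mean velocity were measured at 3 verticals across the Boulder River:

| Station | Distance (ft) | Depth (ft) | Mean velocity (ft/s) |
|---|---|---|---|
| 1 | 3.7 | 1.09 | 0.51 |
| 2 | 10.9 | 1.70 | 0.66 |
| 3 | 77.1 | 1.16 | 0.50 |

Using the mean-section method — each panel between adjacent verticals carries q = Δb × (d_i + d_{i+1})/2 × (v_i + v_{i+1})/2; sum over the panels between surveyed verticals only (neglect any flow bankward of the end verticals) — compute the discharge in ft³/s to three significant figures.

60.8 ft³/s

Panel 1-2: Δb = 7.2 ft, d̄ = (1.09+1.70)/2 = 1.395, v̄ = (0.51+0.66)/2 = 0.585 → q = 7.2×1.395×0.585 = 5.876 ft³/s
Panel 2-3: Δb = 66.2 ft, d̄ = (1.70+1.16)/2 = 1.43, v̄ = (0.66+0.50)/2 = 0.58 → q = 66.2×1.43×0.58 = 54.91 ft³/s
Q = Σ q = 60.78 ft³/s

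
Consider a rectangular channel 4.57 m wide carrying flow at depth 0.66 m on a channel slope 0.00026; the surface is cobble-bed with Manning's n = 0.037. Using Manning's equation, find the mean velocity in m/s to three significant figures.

A = b·y = 4.57 × 0.66 = 3.016 m²
P = b + 2y = 4.57 + 2×0.66 = 5.890 m
R = A/P = 3.016/5.890 = 0.5121 m
Q = (1/n)·A·R^(2/3)·S^(1/2) = (1/0.037) × 3.016 × 0.5121^(2/3) × 0.00026^(1/2) = 0.8413 m³/s
V = Q/A = 0.8413/3.016 = 0.2789 m/s

0.279 m/s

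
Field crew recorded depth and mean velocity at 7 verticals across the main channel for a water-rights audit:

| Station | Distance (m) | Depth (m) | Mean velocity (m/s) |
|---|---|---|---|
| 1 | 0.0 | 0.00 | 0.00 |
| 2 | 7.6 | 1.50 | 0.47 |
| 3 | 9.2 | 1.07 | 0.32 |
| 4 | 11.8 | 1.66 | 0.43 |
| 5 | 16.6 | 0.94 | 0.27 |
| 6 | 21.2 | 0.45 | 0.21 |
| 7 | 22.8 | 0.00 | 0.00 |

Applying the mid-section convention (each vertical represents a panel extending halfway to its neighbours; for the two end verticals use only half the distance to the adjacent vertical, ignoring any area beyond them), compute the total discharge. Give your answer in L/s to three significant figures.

8090 L/s

w_2 = (9.2 − 0.0)/2 = 4.6 m; q_2 = 0.47 × 1.50 × 4.6 = 3.243 m³/s
w_3 = (11.8 − 7.6)/2 = 2.1 m; q_3 = 0.32 × 1.07 × 2.1 = 0.7190 m³/s
w_4 = (16.6 − 9.2)/2 = 3.7 m; q_4 = 0.43 × 1.66 × 3.7 = 2.641 m³/s
w_5 = (21.2 − 11.8)/2 = 4.7 m; q_5 = 0.27 × 0.94 × 4.7 = 1.193 m³/s
w_6 = (22.8 − 16.6)/2 = 3.1 m; q_6 = 0.21 × 0.45 × 3.1 = 0.2930 m³/s
Stations 1, 7 contribute zero (depth or velocity is 0).
Q = Σ qᵢ = 8.089 m³/s
= 8.089 × 1000 = 8089 L/s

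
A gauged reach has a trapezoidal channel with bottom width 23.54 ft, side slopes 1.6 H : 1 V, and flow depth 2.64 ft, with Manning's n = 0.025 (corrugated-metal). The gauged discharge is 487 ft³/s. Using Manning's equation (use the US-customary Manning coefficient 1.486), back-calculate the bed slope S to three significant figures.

A = (b + z·y)·y = (23.54 + 1.6×2.64)×2.64 = 73.30 ft²
P = b + 2y√(1+z²) = 23.54 + 2×2.64×√(1+1.6²) = 33.50 ft
R = A/P = 73.30/33.50 = 2.188 ft
S = (Q·n / (1.486·A·R^(2/3)))² = (487×0.025 / (1.486×73.30×1.685))² = 0.004399

0.00440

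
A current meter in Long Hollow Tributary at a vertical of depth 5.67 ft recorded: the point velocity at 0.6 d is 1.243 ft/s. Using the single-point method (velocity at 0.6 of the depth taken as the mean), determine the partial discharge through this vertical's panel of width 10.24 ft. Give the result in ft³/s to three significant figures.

v̄ = v₀.₆ = 1.243 ft/s
q = v̄ × d × w = 1.243 × 5.67 × 10.24 = 72.17 ft³/s

72.2 ft³/s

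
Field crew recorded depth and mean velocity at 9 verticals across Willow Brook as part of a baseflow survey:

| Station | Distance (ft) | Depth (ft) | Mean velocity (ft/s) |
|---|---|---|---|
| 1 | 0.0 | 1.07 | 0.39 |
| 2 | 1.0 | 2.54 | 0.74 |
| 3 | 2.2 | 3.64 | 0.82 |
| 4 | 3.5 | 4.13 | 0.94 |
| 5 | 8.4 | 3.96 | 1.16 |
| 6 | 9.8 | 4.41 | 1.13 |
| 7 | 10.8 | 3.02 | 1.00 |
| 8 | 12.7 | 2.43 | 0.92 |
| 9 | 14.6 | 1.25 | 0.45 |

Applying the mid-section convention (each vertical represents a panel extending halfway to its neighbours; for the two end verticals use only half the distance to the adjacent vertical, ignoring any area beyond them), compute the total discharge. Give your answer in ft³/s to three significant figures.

w_1 = (1.0 − 0.0)/2 = 0.5 ft; q_1 = 0.39 × 1.07 × 0.5 = 0.2087 ft³/s
w_2 = (2.2 − 0.0)/2 = 1.1 ft; q_2 = 0.74 × 2.54 × 1.1 = 2.068 ft³/s
w_3 = (3.5 − 1.0)/2 = 1.25 ft; q_3 = 0.82 × 3.64 × 1.25 = 3.731 ft³/s
w_4 = (8.4 − 2.2)/2 = 3.1 ft; q_4 = 0.94 × 4.13 × 3.1 = 12.03 ft³/s
w_5 = (9.8 − 3.5)/2 = 3.15 ft; q_5 = 1.16 × 3.96 × 3.15 = 14.47 ft³/s
w_6 = (10.8 − 8.4)/2 = 1.2 ft; q_6 = 1.13 × 4.41 × 1.2 = 5.980 ft³/s
w_7 = (12.7 − 9.8)/2 = 1.45 ft; q_7 = 1.00 × 3.02 × 1.45 = 4.379 ft³/s
w_8 = (14.6 − 10.8)/2 = 1.9 ft; q_8 = 0.92 × 2.43 × 1.9 = 4.248 ft³/s
w_9 = (14.6 − 12.7)/2 = 0.95 ft; q_9 = 0.45 × 1.25 × 0.95 = 0.5344 ft³/s
Q = Σ qᵢ = 47.65 ft³/s

47.7 ft³/s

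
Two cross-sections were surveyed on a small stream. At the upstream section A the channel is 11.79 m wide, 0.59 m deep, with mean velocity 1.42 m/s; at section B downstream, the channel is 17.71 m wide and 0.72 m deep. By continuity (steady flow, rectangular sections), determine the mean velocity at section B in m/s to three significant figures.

0.775 m/s

Q = A₁V₁ = (11.79×0.59) × 1.42 = 9.878 m³/s
A₂ = 17.71 × 0.72 = 12.75 m²
V₂ = Q/A₂ = 9.878/12.75 = 0.7746 m/s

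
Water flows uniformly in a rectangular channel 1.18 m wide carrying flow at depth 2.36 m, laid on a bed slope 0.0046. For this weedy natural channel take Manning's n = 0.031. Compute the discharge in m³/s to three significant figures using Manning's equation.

A = b·y = 1.18 × 2.36 = 2.785 m²
P = b + 2y = 1.18 + 2×2.36 = 5.900 m
R = A/P = 2.785/5.900 = 0.4720 m
Q = (1/n)·A·R^(2/3)·S^(1/2) = (1/0.031) × 2.785 × 0.4720^(2/3) × 0.0046^(1/2) = 3.694 m³/s

3.69 m³/s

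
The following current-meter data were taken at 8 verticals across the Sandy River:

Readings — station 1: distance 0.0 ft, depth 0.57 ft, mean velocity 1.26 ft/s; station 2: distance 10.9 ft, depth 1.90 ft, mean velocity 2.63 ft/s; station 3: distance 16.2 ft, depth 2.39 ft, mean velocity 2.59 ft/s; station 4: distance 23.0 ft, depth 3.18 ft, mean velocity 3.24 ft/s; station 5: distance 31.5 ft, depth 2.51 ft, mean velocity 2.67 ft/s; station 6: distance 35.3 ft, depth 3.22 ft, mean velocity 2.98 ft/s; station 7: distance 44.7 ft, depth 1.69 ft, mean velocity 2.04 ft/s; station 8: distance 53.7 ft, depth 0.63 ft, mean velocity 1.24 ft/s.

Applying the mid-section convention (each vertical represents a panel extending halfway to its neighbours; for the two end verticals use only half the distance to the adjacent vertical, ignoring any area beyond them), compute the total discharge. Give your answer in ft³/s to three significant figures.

w_1 = (10.9 − 0.0)/2 = 5.45 ft; q_1 = 1.26 × 0.57 × 5.45 = 3.914 ft³/s
w_2 = (16.2 − 0.0)/2 = 8.1 ft; q_2 = 2.63 × 1.90 × 8.1 = 40.48 ft³/s
w_3 = (23.0 − 10.9)/2 = 6.05 ft; q_3 = 2.59 × 2.39 × 6.05 = 37.45 ft³/s
w_4 = (31.5 − 16.2)/2 = 7.65 ft; q_4 = 3.24 × 3.18 × 7.65 = 78.82 ft³/s
w_5 = (35.3 − 23.0)/2 = 6.15 ft; q_5 = 2.67 × 2.51 × 6.15 = 41.22 ft³/s
w_6 = (44.7 − 31.5)/2 = 6.6 ft; q_6 = 2.98 × 3.22 × 6.6 = 63.33 ft³/s
w_7 = (53.7 − 35.3)/2 = 9.2 ft; q_7 = 2.04 × 1.69 × 9.2 = 31.72 ft³/s
w_8 = (53.7 − 44.7)/2 = 4.5 ft; q_8 = 1.24 × 0.63 × 4.5 = 3.515 ft³/s
Q = Σ qᵢ = 300.4 ft³/s

300 ft³/s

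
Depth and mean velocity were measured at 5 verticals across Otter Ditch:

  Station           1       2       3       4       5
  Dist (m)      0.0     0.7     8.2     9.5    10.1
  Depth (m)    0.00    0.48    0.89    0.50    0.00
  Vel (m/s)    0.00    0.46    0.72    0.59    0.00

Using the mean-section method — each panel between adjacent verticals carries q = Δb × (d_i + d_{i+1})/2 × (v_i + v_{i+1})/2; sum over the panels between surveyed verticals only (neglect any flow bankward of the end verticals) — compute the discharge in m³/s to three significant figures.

3.71 m³/s

Panel 1-2: Δb = 0.7 m, d̄ = (0.00+0.48)/2 = 0.24, v̄ = (0.00+0.46)/2 = 0.23 → q = 0.7×0.24×0.23 = 0.03864 m³/s
Panel 2-3: Δb = 7.5 m, d̄ = (0.48+0.89)/2 = 0.685, v̄ = (0.46+0.72)/2 = 0.59 → q = 7.5×0.685×0.59 = 3.031 m³/s
Panel 3-4: Δb = 1.3 m, d̄ = (0.89+0.50)/2 = 0.695, v̄ = (0.72+0.59)/2 = 0.655 → q = 1.3×0.695×0.655 = 0.5918 m³/s
Panel 4-5: Δb = 0.6 m, d̄ = (0.50+0.00)/2 = 0.25, v̄ = (0.59+0.00)/2 = 0.295 → q = 0.6×0.25×0.295 = 0.04425 m³/s
Q = Σ q = 3.706 m³/s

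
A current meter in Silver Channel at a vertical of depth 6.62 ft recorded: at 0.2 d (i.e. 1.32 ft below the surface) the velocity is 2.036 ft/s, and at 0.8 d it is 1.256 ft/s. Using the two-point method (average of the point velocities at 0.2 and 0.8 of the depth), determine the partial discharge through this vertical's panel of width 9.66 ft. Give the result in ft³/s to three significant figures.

105 ft³/s

v̄ = (2.036 + 1.256) / 2 = 1.646 ft/s
q = v̄ × d × w = 1.646 × 6.62 × 9.66 = 105.3 ft³/s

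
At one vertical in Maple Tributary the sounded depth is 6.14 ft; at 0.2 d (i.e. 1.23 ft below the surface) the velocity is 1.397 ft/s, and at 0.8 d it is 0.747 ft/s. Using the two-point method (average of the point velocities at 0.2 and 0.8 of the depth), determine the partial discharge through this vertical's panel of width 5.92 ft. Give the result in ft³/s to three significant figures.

39.0 ft³/s

v̄ = (1.397 + 0.747) / 2 = 1.072 ft/s
q = v̄ × d × w = 1.072 × 6.14 × 5.92 = 38.97 ft³/s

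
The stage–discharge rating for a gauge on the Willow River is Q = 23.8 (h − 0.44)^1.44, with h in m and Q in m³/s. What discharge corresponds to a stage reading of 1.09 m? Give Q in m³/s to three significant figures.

Q = 23.8 × (1.09 − 0.44)^1.44 = 23.8 × 0.65^1.44 = 12.80 m³/s

12.8 m³/s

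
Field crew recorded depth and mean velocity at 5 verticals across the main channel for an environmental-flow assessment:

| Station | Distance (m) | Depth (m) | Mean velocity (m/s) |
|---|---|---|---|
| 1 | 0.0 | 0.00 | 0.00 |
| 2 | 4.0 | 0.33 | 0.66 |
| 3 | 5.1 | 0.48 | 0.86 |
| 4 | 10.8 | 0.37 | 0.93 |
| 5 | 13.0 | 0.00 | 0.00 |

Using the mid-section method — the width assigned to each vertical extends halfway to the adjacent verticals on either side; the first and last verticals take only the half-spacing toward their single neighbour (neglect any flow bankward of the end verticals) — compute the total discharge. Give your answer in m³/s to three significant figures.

3.32 m³/s

w_2 = (5.1 − 0.0)/2 = 2.55 m; q_2 = 0.66 × 0.33 × 2.55 = 0.5554 m³/s
w_3 = (10.8 − 4.0)/2 = 3.4 m; q_3 = 0.86 × 0.48 × 3.4 = 1.404 m³/s
w_4 = (13.0 − 5.1)/2 = 3.95 m; q_4 = 0.93 × 0.37 × 3.95 = 1.359 m³/s
Stations 1, 5 contribute zero (depth or velocity is 0).
Q = Σ qᵢ = 3.318 m³/s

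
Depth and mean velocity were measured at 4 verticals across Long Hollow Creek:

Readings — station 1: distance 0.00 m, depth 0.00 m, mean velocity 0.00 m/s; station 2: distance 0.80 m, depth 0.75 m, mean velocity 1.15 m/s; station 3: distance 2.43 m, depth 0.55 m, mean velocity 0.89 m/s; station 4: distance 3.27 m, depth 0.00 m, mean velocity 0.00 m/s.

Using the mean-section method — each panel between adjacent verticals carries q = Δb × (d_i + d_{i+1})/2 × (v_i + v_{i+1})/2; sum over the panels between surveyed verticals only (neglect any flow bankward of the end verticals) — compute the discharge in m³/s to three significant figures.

Panel 1-2: Δb = 0.8 m, d̄ = (0.00+0.75)/2 = 0.375, v̄ = (0.00+1.15)/2 = 0.575 → q = 0.8×0.375×0.575 = 0.1725 m³/s
Panel 2-3: Δb = 1.63 m, d̄ = (0.75+0.55)/2 = 0.65, v̄ = (1.15+0.89)/2 = 1.02 → q = 1.63×0.65×1.02 = 1.081 m³/s
Panel 3-4: Δb = 0.84 m, d̄ = (0.55+0.00)/2 = 0.275, v̄ = (0.89+0.00)/2 = 0.445 → q = 0.84×0.275×0.445 = 0.1028 m³/s
Q = Σ q = 1.356 m³/s

1.36 m³/s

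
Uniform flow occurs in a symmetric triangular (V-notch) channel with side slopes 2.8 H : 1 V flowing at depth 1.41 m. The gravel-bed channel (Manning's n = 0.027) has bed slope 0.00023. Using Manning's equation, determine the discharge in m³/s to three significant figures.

2.38 m³/s

A = z·y² = 2.8×1.41² = 5.567 m²
P = 2y√(1+z²) = 2×1.41×√(1+2.8²) = 8.384 m
R = A/P = 5.567/8.384 = 0.6639 m
Q = (1/n)·A·R^(2/3)·S^(1/2) = (1/0.027) × 5.567 × 0.6639^(2/3) × 0.00023^(1/2) = 2.380 m³/s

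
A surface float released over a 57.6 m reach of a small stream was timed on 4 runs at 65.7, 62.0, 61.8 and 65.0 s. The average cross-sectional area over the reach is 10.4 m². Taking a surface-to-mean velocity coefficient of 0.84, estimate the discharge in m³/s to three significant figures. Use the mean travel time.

t̄ = (65.7 + 62.0 + 61.8 + 65.0) / 4 = 63.625 s
v_surface = L / t̄ = 57.6 / 63.625 = 0.9053 m/s
v_mean = 0.84 × 0.9053 = 0.7605 m/s
Q = A × v_mean = 10.4 × 0.7605 = 7.909 m³/s

7.91 m³/s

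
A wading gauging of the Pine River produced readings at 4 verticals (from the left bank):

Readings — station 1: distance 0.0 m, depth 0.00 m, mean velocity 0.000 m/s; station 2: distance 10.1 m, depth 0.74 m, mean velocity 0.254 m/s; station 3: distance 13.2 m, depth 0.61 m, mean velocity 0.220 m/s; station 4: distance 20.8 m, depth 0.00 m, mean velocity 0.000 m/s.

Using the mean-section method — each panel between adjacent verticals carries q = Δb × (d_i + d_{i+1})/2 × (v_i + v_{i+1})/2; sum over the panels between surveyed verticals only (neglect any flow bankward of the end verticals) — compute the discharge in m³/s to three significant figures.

Panel 1-2: Δb = 10.1 m, d̄ = (0.00+0.74)/2 = 0.37, v̄ = (0.000+0.254)/2 = 0.127 → q = 10.1×0.37×0.127 = 0.4746 m³/s
Panel 2-3: Δb = 3.1 m, d̄ = (0.74+0.61)/2 = 0.675, v̄ = (0.254+0.220)/2 = 0.237 → q = 3.1×0.675×0.237 = 0.4959 m³/s
Panel 3-4: Δb = 7.6 m, d̄ = (0.61+0.00)/2 = 0.305, v̄ = (0.220+0.000)/2 = 0.11 → q = 7.6×0.305×0.11 = 0.2550 m³/s
Q = Σ q = 1.226 m³/s

1.23 m³/s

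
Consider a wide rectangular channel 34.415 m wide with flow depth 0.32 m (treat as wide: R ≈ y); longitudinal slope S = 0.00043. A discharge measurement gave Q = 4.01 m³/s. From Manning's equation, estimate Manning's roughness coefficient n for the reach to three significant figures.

0.0266

A = b·y = 34.415 × 0.32 = 11.01 m²
Wide channel: R ≈ y = 0.32 m
n = (1/Q)·A·R^(2/3)·S^(1/2) = (1/4.01) × 11.01 × 0.4678 × 0.02074 = 0.02664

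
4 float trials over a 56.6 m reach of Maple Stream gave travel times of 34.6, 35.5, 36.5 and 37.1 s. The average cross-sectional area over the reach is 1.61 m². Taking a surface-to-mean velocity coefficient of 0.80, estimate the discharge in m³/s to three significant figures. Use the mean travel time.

t̄ = (34.6 + 35.5 + 36.5 + 37.1) / 4 = 35.925 s
v_surface = L / t̄ = 56.6 / 35.925 = 1.576 m/s
v_mean = 0.80 × 1.576 = 1.260 m/s
Q = A × v_mean = 1.61 × 1.260 = 2.029 m³/s

2.03 m³/s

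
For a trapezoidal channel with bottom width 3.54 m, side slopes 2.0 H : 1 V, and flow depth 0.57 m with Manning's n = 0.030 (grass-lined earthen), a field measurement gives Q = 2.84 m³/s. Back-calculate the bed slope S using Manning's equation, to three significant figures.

0.00307

A = (b + z·y)·y = (3.54 + 2.0×0.57)×0.57 = 2.668 m²
P = b + 2y√(1+z²) = 3.54 + 2×0.57×√(1+2.0²) = 6.089 m
R = A/P = 2.668/6.089 = 0.4381 m
S = (Q·n / (1·A·R^(2/3)))² = (2.84×0.030 / (1×2.668×0.5768))² = 0.003066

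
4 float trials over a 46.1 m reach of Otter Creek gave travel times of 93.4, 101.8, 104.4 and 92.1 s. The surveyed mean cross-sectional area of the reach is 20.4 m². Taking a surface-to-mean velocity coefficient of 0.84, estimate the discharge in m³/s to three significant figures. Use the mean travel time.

8.07 m³/s

t̄ = (93.4 + 101.8 + 104.4 + 92.1) / 4 = 97.925 s
v_surface = L / t̄ = 46.1 / 97.925 = 0.4708 m/s
v_mean = 0.84 × 0.4708 = 0.3954 m/s
Q = A × v_mean = 20.4 × 0.3954 = 8.067 m³/s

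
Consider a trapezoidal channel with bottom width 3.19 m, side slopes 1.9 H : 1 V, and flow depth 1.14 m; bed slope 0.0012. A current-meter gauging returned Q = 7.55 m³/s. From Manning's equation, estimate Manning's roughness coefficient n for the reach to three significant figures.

0.0232

A = (b + z·y)·y = (3.19 + 1.9×1.14)×1.14 = 6.106 m²
P = b + 2y√(1+z²) = 3.19 + 2×1.14×√(1+1.9²) = 8.085 m
R = A/P = 6.106/8.085 = 0.7552 m
n = (1/Q)·A·R^(2/3)·S^(1/2) = (1/7.55) × 6.106 × 0.8293 × 0.03464 = 0.02323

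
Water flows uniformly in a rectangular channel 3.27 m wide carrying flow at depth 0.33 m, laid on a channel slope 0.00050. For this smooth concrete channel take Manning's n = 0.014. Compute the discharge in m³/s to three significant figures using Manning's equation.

0.728 m³/s

A = b·y = 3.27 × 0.33 = 1.079 m²
P = b + 2y = 3.27 + 2×0.33 = 3.930 m
R = A/P = 1.079/3.930 = 0.2746 m
Q = (1/n)·A·R^(2/3)·S^(1/2) = (1/0.014) × 1.079 × 0.2746^(2/3) × 0.00050^(1/2) = 0.7281 m³/s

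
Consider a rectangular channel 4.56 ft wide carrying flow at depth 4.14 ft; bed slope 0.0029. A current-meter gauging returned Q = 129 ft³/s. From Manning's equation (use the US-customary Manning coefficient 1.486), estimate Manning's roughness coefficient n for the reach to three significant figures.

0.0151

A = b·y = 4.56 × 4.14 = 18.88 ft²
P = b + 2y = 4.56 + 2×4.14 = 12.84 ft
R = A/P = 18.88/12.84 = 1.470 ft
n = (1.486/Q)·A·R^(2/3)·S^(1/2) = (1.486/129) × 18.88 × 1.293 × 0.05385 = 0.01514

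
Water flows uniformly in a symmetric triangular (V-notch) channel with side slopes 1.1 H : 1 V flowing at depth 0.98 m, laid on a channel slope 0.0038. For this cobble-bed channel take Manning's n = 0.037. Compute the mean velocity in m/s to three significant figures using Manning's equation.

0.847 m/s

A = z·y² = 1.1×0.98² = 1.056 m²
P = 2y√(1+z²) = 2×0.98×√(1+1.1²) = 2.914 m
R = A/P = 1.056/2.914 = 0.3626 m
Q = (1/n)·A·R^(2/3)·S^(1/2) = (1/0.037) × 1.056 × 0.3626^(2/3) × 0.0038^(1/2) = 0.8949 m³/s
V = Q/A = 0.8949/1.056 = 0.8471 m/s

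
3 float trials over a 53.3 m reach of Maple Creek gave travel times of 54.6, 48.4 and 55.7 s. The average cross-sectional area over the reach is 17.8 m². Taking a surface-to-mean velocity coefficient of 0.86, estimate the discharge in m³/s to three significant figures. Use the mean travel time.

15.4 m³/s

t̄ = (54.6 + 48.4 + 55.7) / 3 = 52.9 s
v_surface = L / t̄ = 53.3 / 52.9 = 1.008 m/s
v_mean = 0.86 × 1.008 = 0.8665 m/s
Q = A × v_mean = 17.8 × 0.8665 = 15.42 m³/s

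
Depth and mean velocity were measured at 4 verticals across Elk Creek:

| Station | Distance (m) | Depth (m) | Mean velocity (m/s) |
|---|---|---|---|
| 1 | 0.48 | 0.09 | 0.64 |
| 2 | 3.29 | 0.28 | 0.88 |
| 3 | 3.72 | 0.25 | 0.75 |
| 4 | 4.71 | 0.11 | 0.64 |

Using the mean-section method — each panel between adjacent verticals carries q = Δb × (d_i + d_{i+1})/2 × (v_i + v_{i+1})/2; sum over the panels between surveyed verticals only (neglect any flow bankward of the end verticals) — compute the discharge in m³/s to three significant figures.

Panel 1-2: Δb = 2.81 m, d̄ = (0.09+0.28)/2 = 0.185, v̄ = (0.64+0.88)/2 = 0.76 → q = 2.81×0.185×0.76 = 0.3951 m³/s
Panel 2-3: Δb = 0.43 m, d̄ = (0.28+0.25)/2 = 0.265, v̄ = (0.88+0.75)/2 = 0.815 → q = 0.43×0.265×0.815 = 0.09287 m³/s
Panel 3-4: Δb = 0.99 m, d̄ = (0.25+0.11)/2 = 0.18, v̄ = (0.75+0.64)/2 = 0.695 → q = 0.99×0.18×0.695 = 0.1238 m³/s
Q = Σ q = 0.6118 m³/s

0.612 m³/s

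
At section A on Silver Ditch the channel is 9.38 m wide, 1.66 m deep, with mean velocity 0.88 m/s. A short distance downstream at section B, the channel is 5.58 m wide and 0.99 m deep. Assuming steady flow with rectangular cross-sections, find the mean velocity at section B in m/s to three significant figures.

Q = A₁V₁ = (9.38×1.66) × 0.88 = 13.70 m³/s
A₂ = 5.58 × 0.99 = 5.524 m²
V₂ = Q/A₂ = 13.70/5.524 = 2.480 m/s

2.48 m/s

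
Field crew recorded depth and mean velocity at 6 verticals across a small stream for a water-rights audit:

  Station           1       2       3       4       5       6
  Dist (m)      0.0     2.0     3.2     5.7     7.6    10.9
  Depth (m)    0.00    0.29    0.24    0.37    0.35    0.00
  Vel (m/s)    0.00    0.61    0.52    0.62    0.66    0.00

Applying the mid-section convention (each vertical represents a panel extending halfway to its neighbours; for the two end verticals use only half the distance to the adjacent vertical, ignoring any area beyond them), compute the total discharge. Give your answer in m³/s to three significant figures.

1.62 m³/s

w_2 = (3.2 − 0.0)/2 = 1.6 m; q_2 = 0.61 × 0.29 × 1.6 = 0.2830 m³/s
w_3 = (5.7 − 2.0)/2 = 1.85 m; q_3 = 0.52 × 0.24 × 1.85 = 0.2309 m³/s
w_4 = (7.6 − 3.2)/2 = 2.2 m; q_4 = 0.62 × 0.37 × 2.2 = 0.5047 m³/s
w_5 = (10.9 − 5.7)/2 = 2.6 m; q_5 = 0.66 × 0.35 × 2.6 = 0.6006 m³/s
Stations 1, 6 contribute zero (depth or velocity is 0).
Q = Σ qᵢ = 1.619 m³/s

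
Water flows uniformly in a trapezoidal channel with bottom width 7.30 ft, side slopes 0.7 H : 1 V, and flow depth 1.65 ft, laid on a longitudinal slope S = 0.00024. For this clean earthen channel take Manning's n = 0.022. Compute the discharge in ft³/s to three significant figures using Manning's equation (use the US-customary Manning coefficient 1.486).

16.8 ft³/s

A = (b + z·y)·y = (7.30 + 0.7×1.65)×1.65 = 13.95 ft²
P = b + 2y√(1+z²) = 7.30 + 2×1.65×√(1+0.7²) = 11.33 ft
R = A/P = 13.95/11.33 = 1.232 ft
Q = (1.486/n)·A·R^(2/3)·S^(1/2) = (1.486/0.022) × 13.95 × 1.232^(2/3) × 0.00024^(1/2) = 16.77 ft³/s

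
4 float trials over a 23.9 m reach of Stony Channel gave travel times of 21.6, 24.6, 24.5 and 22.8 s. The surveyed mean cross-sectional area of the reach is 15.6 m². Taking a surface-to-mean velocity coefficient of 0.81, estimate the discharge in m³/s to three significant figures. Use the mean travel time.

t̄ = (21.6 + 24.6 + 24.5 + 22.8) / 4 = 23.375 s
v_surface = L / t̄ = 23.9 / 23.375 = 1.022 m/s
v_mean = 0.81 × 1.022 = 0.8282 m/s
Q = A × v_mean = 15.6 × 0.8282 = 12.92 m³/s

12.9 m³/s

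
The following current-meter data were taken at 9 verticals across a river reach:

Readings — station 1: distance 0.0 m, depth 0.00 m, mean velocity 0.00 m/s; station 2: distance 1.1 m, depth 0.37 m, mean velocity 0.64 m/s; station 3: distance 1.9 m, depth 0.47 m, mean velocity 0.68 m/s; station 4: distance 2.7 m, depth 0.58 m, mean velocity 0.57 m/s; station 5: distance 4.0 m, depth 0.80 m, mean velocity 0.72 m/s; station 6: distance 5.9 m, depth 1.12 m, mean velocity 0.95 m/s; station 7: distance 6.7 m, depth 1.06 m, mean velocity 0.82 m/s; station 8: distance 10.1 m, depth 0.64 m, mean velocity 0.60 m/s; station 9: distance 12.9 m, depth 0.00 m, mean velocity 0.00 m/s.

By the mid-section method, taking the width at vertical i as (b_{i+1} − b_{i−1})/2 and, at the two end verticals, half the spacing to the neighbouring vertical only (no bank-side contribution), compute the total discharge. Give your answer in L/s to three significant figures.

w_2 = (1.9 − 0.0)/2 = 0.95 m; q_2 = 0.64 × 0.37 × 0.95 = 0.2250 m³/s
w_3 = (2.7 − 1.1)/2 = 0.8 m; q_3 = 0.68 × 0.47 × 0.8 = 0.2557 m³/s
w_4 = (4.0 − 1.9)/2 = 1.05 m; q_4 = 0.57 × 0.58 × 1.05 = 0.3471 m³/s
w_5 = (5.9 − 2.7)/2 = 1.6 m; q_5 = 0.72 × 0.80 × 1.6 = 0.9216 m³/s
w_6 = (6.7 − 4.0)/2 = 1.35 m; q_6 = 0.95 × 1.12 × 1.35 = 1.436 m³/s
w_7 = (10.1 − 5.9)/2 = 2.1 m; q_7 = 0.82 × 1.06 × 2.1 = 1.825 m³/s
w_8 = (12.9 − 6.7)/2 = 3.1 m; q_8 = 0.60 × 0.64 × 3.1 = 1.190 m³/s
Stations 1, 9 contribute zero (depth or velocity is 0).
Q = Σ qᵢ = 6.201 m³/s
= 6.201 × 1000 = 6201 L/s

6200 L/s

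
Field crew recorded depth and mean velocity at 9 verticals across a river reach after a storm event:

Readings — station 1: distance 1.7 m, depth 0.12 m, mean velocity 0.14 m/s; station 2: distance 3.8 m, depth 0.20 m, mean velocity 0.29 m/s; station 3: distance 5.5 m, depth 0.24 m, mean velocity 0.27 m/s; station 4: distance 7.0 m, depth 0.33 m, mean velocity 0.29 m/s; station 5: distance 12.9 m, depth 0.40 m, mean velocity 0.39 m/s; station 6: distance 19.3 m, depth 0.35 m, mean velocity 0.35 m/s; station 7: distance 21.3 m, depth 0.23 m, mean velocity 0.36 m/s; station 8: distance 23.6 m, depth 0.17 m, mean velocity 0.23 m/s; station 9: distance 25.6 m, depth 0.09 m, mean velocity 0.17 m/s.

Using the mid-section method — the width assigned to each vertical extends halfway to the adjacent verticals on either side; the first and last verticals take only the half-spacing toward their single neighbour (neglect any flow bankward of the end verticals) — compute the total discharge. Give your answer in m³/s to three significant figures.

2.34 m³/s

w_1 = (3.8 − 1.7)/2 = 1.05 m; q_1 = 0.14 × 0.12 × 1.05 = 0.01764 m³/s
w_2 = (5.5 − 1.7)/2 = 1.9 m; q_2 = 0.29 × 0.20 × 1.9 = 0.1102 m³/s
w_3 = (7.0 − 3.8)/2 = 1.6 m; q_3 = 0.27 × 0.24 × 1.6 = 0.1037 m³/s
w_4 = (12.9 − 5.5)/2 = 3.7 m; q_4 = 0.29 × 0.33 × 3.7 = 0.3541 m³/s
w_5 = (19.3 − 7.0)/2 = 6.15 m; q_5 = 0.39 × 0.40 × 6.15 = 0.9594 m³/s
w_6 = (21.3 − 12.9)/2 = 4.2 m; q_6 = 0.35 × 0.35 × 4.2 = 0.5145 m³/s
w_7 = (23.6 − 19.3)/2 = 2.15 m; q_7 = 0.36 × 0.23 × 2.15 = 0.1780 m³/s
w_8 = (25.6 − 21.3)/2 = 2.15 m; q_8 = 0.23 × 0.17 × 2.15 = 0.08407 m³/s
w_9 = (25.6 − 23.6)/2 = 1 m; q_9 = 0.17 × 0.09 × 1 = 0.01530 m³/s
Q = Σ qᵢ = 2.337 m³/s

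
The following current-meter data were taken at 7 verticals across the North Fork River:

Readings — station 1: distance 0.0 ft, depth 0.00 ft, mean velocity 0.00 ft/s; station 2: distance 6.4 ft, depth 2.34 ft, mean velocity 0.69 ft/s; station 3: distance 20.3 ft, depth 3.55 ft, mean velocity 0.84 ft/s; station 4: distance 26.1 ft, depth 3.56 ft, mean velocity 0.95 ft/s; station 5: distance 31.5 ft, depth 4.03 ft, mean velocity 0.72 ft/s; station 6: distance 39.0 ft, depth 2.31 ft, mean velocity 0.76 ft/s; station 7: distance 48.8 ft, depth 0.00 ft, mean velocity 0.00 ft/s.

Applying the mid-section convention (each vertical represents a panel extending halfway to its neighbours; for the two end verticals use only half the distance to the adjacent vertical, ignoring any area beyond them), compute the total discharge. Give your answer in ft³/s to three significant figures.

98.6 ft³/s

w_2 = (20.3 − 0.0)/2 = 10.15 ft; q_2 = 0.69 × 2.34 × 10.15 = 16.39 ft³/s
w_3 = (26.1 − 6.4)/2 = 9.85 ft; q_3 = 0.84 × 3.55 × 9.85 = 29.37 ft³/s
w_4 = (31.5 − 20.3)/2 = 5.6 ft; q_4 = 0.95 × 3.56 × 5.6 = 18.94 ft³/s
w_5 = (39.0 − 26.1)/2 = 6.45 ft; q_5 = 0.72 × 4.03 × 6.45 = 18.72 ft³/s
w_6 = (48.8 − 31.5)/2 = 8.65 ft; q_6 = 0.76 × 2.31 × 8.65 = 15.19 ft³/s
Stations 1, 7 contribute zero (depth or velocity is 0).
Q = Σ qᵢ = 98.60 ft³/s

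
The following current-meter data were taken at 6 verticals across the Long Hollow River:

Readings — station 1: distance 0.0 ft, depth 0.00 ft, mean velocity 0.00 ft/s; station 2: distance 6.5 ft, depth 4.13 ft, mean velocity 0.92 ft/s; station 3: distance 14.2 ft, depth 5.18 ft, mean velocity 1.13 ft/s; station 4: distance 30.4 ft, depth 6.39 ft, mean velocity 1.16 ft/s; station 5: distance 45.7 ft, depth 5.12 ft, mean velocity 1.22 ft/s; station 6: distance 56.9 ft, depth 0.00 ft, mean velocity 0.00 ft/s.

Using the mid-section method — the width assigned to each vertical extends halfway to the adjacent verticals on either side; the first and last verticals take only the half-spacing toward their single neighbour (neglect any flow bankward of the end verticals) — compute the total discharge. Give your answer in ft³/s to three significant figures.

296 ft³/s

w_2 = (14.2 − 0.0)/2 = 7.1 ft; q_2 = 0.92 × 4.13 × 7.1 = 26.98 ft³/s
w_3 = (30.4 − 6.5)/2 = 11.95 ft; q_3 = 1.13 × 5.18 × 11.95 = 69.95 ft³/s
w_4 = (45.7 − 14.2)/2 = 15.75 ft; q_4 = 1.16 × 6.39 × 15.75 = 116.7 ft³/s
w_5 = (56.9 − 30.4)/2 = 13.25 ft; q_5 = 1.22 × 5.12 × 13.25 = 82.76 ft³/s
Stations 1, 6 contribute zero (depth or velocity is 0).
Q = Σ qᵢ = 296.4 ft³/s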